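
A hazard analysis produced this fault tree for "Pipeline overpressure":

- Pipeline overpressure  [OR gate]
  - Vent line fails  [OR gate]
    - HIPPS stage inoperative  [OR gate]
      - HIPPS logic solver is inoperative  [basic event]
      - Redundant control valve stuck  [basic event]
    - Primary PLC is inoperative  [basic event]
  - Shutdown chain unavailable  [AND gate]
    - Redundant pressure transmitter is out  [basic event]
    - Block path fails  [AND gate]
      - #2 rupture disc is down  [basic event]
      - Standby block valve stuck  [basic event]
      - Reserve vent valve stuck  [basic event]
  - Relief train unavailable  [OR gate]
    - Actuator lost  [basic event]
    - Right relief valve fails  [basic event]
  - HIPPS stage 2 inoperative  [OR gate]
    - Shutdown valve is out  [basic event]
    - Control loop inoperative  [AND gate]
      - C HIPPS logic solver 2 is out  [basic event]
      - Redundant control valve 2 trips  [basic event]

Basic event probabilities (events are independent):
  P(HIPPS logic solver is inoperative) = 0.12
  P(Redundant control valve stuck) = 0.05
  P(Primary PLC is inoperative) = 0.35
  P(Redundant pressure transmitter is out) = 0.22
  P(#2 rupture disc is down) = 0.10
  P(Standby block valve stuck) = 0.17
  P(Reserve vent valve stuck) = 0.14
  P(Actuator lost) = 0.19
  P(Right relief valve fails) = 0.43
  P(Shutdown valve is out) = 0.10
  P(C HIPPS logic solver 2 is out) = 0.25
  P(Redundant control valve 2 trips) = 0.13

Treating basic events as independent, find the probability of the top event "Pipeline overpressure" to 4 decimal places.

0.7817

P(HIPPS stage inoperative) [OR] = 1 − (1−0.12) × (1−0.05) = 0.164000
P(Vent line fails) [OR] = 1 − (1−0.164000) × (1−0.35) = 0.456600
P(Block path fails) [AND] = 0.10 × 0.17 × 0.14 = 0.002380
P(Shutdown chain unavailable) [AND] = 0.22 × 0.002380 = 0.000524
P(Relief train unavailable) [OR] = 1 − (1−0.19) × (1−0.43) = 0.538300
P(Control loop inoperative) [AND] = 0.25 × 0.13 = 0.032500
P(HIPPS stage 2 inoperative) [OR] = 1 − (1−0.10) × (1−0.032500) = 0.129250
P(Pipeline overpressure) [OR] = 1 − (1−0.456600) × (1−0.000524) × (1−0.538300) × (1−0.129250) = 0.781654
Rounded to 4 decimal places: P(Pipeline overpressure) ≈ 0.7817.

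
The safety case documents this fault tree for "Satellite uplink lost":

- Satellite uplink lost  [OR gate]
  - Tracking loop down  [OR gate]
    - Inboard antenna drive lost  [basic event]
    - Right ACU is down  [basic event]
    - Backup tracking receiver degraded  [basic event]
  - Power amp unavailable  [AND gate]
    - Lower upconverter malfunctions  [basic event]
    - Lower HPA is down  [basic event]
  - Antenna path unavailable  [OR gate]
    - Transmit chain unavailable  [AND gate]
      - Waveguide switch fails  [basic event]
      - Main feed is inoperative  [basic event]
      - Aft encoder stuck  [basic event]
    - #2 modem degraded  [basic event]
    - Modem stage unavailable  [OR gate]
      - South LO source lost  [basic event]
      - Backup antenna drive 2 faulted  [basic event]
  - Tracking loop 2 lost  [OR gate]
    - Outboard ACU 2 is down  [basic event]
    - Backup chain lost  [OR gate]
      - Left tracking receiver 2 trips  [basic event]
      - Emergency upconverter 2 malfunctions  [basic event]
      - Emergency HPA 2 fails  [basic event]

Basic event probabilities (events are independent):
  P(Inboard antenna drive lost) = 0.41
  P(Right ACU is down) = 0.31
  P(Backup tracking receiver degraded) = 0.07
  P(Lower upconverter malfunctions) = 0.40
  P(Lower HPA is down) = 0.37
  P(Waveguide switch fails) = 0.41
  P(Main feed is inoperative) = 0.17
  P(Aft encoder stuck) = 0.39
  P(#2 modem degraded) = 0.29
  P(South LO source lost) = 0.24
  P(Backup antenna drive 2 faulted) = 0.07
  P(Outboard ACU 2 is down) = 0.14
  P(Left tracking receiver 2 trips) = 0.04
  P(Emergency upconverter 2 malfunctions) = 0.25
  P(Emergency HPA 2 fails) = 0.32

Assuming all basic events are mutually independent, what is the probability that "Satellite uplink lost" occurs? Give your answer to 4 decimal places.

0.9337

P(Tracking loop down) [OR] = 1 − (1−0.41) × (1−0.31) × (1−0.07) = 0.621397
P(Power amp unavailable) [AND] = 0.40 × 0.37 = 0.148000
P(Transmit chain unavailable) [AND] = 0.41 × 0.17 × 0.39 = 0.027183
P(Modem stage unavailable) [OR] = 1 − (1−0.24) × (1−0.07) = 0.293200
P(Antenna path unavailable) [OR] = 1 − (1−0.027183) × (1−0.29) × (1−0.293200) = 0.511813
P(Backup chain lost) [OR] = 1 − (1−0.04) × (1−0.25) × (1−0.32) = 0.510400
P(Tracking loop 2 lost) [OR] = 1 − (1−0.14) × (1−0.510400) = 0.578944
P(Satellite uplink lost) [OR] = 1 − (1−0.621397) × (1−0.148000) × (1−0.511813) × (1−0.578944) = 0.933694
Rounded to 4 decimal places: P(Satellite uplink lost) ≈ 0.9337.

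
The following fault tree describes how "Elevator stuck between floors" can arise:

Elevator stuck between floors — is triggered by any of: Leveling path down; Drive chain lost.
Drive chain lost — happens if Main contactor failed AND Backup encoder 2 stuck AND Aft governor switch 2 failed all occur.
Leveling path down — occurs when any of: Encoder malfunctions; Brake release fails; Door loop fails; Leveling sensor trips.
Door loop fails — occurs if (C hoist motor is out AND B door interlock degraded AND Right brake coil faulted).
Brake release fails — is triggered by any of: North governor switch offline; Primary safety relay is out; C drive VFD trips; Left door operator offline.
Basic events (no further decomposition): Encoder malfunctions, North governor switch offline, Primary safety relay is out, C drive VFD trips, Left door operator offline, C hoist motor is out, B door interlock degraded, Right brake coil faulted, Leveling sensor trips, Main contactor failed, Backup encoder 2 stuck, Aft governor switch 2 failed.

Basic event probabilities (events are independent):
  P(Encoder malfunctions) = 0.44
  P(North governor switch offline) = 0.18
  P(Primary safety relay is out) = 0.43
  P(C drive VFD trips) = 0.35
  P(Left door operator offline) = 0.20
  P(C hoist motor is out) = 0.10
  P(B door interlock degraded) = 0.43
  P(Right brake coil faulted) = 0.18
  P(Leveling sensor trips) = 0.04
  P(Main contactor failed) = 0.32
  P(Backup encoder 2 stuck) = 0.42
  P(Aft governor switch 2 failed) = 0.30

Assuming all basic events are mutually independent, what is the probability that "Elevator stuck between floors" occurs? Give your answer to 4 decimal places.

P(Brake release fails) [OR] = 1 − (1−0.18) × (1−0.43) × (1−0.35) × (1−0.20) = 0.756952
P(Door loop fails) [AND] = 0.10 × 0.43 × 0.18 = 0.007740
P(Leveling path down) [OR] = 1 − (1−0.44) × (1−0.756952) × (1−0.007740) × (1−0.04) = 0.870349
P(Drive chain lost) [AND] = 0.32 × 0.42 × 0.30 = 0.040320
P(Elevator stuck between floors) [OR] = 1 − (1−0.870349) × (1−0.040320) = 0.875577
Rounded to 4 decimal places: P(Elevator stuck between floors) ≈ 0.8756.

0.8756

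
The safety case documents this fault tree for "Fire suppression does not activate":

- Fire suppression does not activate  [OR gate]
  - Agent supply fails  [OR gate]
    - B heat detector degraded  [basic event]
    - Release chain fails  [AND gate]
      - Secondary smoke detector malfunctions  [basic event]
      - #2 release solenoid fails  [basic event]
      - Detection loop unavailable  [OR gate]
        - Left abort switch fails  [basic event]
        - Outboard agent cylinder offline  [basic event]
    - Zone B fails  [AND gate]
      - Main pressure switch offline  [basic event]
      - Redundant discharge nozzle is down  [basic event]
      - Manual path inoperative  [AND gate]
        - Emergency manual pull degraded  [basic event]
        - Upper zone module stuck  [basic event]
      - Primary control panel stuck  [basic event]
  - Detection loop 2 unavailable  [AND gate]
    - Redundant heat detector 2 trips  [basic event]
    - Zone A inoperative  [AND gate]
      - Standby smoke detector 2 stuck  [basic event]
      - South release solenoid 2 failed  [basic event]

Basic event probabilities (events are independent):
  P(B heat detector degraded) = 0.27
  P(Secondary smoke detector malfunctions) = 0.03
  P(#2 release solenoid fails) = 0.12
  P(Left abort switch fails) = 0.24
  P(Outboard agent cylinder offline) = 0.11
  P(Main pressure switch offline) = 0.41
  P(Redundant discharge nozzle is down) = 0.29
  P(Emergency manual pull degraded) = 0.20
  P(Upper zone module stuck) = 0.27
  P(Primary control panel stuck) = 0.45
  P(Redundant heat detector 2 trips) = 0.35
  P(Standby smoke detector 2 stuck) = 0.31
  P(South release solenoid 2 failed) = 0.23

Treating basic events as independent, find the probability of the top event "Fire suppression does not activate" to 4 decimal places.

0.2911

P(Detection loop unavailable) [OR] = 1 − (1−0.24) × (1−0.11) = 0.323600
P(Release chain fails) [AND] = 0.03 × 0.12 × 0.323600 = 0.001165
P(Manual path inoperative) [AND] = 0.20 × 0.27 = 0.054000
P(Zone B fails) [AND] = 0.41 × 0.29 × 0.054000 × 0.45 = 0.002889
P(Agent supply fails) [OR] = 1 − (1−0.27) × (1−0.001165) × (1−0.002889) = 0.272957
P(Zone A inoperative) [AND] = 0.31 × 0.23 = 0.071300
P(Detection loop 2 unavailable) [AND] = 0.35 × 0.071300 = 0.024955
P(Fire suppression does not activate) [OR] = 1 − (1−0.272957) × (1−0.024955) = 0.291100
Rounded to 4 decimal places: P(Fire suppression does not activate) ≈ 0.2911.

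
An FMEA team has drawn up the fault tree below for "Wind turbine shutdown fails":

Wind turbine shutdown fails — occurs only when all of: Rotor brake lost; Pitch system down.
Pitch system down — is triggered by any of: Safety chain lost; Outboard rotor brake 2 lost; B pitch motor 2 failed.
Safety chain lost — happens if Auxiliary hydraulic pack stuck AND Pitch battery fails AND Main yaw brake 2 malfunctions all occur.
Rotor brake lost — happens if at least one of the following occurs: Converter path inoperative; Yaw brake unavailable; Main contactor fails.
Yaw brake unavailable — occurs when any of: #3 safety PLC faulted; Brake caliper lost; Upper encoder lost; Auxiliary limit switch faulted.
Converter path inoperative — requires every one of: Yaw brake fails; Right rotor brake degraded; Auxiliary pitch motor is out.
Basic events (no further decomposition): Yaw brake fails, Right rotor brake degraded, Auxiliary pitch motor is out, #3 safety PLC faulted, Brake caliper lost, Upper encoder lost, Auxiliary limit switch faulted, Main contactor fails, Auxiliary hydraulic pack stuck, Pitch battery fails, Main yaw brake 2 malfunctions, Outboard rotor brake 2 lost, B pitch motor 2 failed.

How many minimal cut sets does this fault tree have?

18

Converter path inoperative [AND]: one cut set from each child combined → 1 × 1 × 1 = 1 cut set(s).
Yaw brake unavailable [OR]: union of children's cut sets → 4 cut set(s).
Rotor brake lost [OR]: union of children's cut sets → 6 cut set(s).
Safety chain lost [AND]: one cut set from each child combined → 1 × 1 × 1 = 1 cut set(s).
Pitch system down [OR]: union of children's cut sets → 3 cut set(s).
Wind turbine shutdown fails [AND]: one cut set from each child combined → 6 × 3 = 18 cut set(s).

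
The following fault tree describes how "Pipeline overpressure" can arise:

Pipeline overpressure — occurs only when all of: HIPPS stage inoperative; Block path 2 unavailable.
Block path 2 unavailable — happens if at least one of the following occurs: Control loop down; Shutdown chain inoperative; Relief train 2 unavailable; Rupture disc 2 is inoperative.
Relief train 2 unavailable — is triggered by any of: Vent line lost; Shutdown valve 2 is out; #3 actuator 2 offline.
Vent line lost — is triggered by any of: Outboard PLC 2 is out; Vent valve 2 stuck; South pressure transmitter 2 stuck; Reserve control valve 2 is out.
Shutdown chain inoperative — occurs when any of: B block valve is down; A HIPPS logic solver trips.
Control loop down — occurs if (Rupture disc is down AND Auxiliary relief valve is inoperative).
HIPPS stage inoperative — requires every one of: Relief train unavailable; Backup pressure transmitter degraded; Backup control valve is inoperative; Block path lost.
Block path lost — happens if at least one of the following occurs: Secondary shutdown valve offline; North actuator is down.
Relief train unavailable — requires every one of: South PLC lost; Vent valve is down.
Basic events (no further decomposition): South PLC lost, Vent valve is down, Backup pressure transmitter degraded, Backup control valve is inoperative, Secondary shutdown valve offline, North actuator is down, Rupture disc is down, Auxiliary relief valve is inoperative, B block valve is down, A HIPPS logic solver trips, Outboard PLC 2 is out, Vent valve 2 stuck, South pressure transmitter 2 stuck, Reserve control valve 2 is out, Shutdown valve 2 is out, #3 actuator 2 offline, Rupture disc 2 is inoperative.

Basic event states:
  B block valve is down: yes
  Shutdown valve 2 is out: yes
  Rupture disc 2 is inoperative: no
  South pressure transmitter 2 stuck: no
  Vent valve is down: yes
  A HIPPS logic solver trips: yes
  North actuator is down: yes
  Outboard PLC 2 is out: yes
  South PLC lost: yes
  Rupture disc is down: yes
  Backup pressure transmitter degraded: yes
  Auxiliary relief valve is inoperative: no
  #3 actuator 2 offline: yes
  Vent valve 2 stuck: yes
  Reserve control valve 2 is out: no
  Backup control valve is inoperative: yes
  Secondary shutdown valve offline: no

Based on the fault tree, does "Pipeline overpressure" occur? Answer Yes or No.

Relief train unavailable [AND]: South PLC lost=occurs, Vent valve is down=occurs → all inputs occur → occurs.
Block path lost [OR]: Secondary shutdown valve offline=not, North actuator is down=occurs → at least one input occurs → occurs.
HIPPS stage inoperative [AND]: Relief train unavailable=occurs, Backup pressure transmitter degraded=occurs, Backup control valve is inoperative=occurs, Block path lost=occurs → all inputs occur → occurs.
Control loop down [AND]: Rupture disc is down=occurs, Auxiliary relief valve is inoperative=not → not all inputs occur → does not occur.
Shutdown chain inoperative [OR]: B block valve is down=occurs, A HIPPS logic solver trips=occurs → at least one input occurs → occurs.
Vent line lost [OR]: Outboard PLC 2 is out=occurs, Vent valve 2 stuck=occurs, South pressure transmitter 2 stuck=not, Reserve control valve 2 is out=not → at least one input occurs → occurs.
Relief train 2 unavailable [OR]: Vent line lost=occurs, Shutdown valve 2 is out=occurs, #3 actuator 2 offline=occurs → at least one input occurs → occurs.
Block path 2 unavailable [OR]: Control loop down=not, Shutdown chain inoperative=occurs, Relief train 2 unavailable=occurs, Rupture disc 2 is inoperative=not → at least one input occurs → occurs.
Pipeline overpressure [AND]: HIPPS stage inoperative=occurs, Block path 2 unavailable=occurs → all inputs occur → occurs.

Yes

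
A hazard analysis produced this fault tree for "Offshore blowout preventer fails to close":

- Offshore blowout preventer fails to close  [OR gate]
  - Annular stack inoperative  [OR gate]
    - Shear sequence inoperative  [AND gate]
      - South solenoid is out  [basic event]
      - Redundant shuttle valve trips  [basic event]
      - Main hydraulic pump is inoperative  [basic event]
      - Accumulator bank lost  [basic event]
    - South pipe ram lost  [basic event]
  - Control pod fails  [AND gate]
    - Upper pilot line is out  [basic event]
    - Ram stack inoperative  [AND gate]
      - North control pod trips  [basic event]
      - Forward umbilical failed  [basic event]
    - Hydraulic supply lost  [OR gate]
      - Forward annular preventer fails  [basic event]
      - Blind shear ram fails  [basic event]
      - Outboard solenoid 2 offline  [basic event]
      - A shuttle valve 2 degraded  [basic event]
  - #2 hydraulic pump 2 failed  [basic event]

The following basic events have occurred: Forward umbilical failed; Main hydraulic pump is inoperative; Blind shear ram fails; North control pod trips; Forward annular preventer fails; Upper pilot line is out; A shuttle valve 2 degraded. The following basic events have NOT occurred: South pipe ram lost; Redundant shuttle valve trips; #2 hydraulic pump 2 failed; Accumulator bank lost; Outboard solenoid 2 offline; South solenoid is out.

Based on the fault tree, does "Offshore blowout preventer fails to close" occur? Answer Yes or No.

Shear sequence inoperative [AND]: South solenoid is out=not, Redundant shuttle valve trips=not, Main hydraulic pump is inoperative=occurs, Accumulator bank lost=not → not all inputs occur → does not occur.
Annular stack inoperative [OR]: Shear sequence inoperative=not, South pipe ram lost=not → no input occurs → does not occur.
Ram stack inoperative [AND]: North control pod trips=occurs, Forward umbilical failed=occurs → all inputs occur → occurs.
Hydraulic supply lost [OR]: Forward annular preventer fails=occurs, Blind shear ram fails=occurs, Outboard solenoid 2 offline=not, A shuttle valve 2 degraded=occurs → at least one input occurs → occurs.
Control pod fails [AND]: Upper pilot line is out=occurs, Ram stack inoperative=occurs, Hydraulic supply lost=occurs → all inputs occur → occurs.
Offshore blowout preventer fails to close [OR]: Annular stack inoperative=not, Control pod fails=occurs, #2 hydraulic pump 2 failed=not → at least one input occurs → occurs.

Yes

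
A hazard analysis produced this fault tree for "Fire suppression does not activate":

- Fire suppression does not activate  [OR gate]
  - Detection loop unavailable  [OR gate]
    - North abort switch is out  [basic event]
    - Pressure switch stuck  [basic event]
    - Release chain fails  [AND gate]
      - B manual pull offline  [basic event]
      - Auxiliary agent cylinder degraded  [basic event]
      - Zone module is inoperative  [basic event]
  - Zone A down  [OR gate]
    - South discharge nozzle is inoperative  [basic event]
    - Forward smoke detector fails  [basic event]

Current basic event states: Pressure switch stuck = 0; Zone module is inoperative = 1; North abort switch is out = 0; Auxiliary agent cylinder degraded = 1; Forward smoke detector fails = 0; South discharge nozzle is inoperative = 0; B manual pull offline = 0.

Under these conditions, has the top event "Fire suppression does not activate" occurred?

No

Release chain fails [AND]: B manual pull offline=not, Auxiliary agent cylinder degraded=occurs, Zone module is inoperative=occurs → not all inputs occur → does not occur.
Detection loop unavailable [OR]: North abort switch is out=not, Pressure switch stuck=not, Release chain fails=not → no input occurs → does not occur.
Zone A down [OR]: South discharge nozzle is inoperative=not, Forward smoke detector fails=not → no input occurs → does not occur.
Fire suppression does not activate [OR]: Detection loop unavailable=not, Zone A down=not → no input occurs → does not occur.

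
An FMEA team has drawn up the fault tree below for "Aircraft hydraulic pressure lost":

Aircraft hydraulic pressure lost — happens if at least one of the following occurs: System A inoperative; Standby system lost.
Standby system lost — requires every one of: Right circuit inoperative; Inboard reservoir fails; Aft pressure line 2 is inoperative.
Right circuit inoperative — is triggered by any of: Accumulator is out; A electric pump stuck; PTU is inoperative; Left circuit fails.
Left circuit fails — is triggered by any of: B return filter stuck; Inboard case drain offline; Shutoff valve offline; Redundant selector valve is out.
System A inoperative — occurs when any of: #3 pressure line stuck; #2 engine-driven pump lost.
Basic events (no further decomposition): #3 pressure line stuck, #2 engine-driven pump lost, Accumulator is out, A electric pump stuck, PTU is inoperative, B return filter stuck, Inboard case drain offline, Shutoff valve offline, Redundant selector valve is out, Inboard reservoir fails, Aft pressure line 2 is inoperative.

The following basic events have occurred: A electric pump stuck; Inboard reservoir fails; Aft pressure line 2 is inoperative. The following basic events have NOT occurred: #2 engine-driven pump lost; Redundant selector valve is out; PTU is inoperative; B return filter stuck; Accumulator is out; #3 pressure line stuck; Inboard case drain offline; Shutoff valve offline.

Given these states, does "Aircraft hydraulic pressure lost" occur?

System A inoperative [OR]: #3 pressure line stuck=not, #2 engine-driven pump lost=not → no input occurs → does not occur.
Left circuit fails [OR]: B return filter stuck=not, Inboard case drain offline=not, Shutoff valve offline=not, Redundant selector valve is out=not → no input occurs → does not occur.
Right circuit inoperative [OR]: Accumulator is out=not, A electric pump stuck=occurs, PTU is inoperative=not, Left circuit fails=not → at least one input occurs → occurs.
Standby system lost [AND]: Right circuit inoperative=occurs, Inboard reservoir fails=occurs, Aft pressure line 2 is inoperative=occurs → all inputs occur → occurs.
Aircraft hydraulic pressure lost [OR]: System A inoperative=not, Standby system lost=occurs → at least one input occurs → occurs.

Yes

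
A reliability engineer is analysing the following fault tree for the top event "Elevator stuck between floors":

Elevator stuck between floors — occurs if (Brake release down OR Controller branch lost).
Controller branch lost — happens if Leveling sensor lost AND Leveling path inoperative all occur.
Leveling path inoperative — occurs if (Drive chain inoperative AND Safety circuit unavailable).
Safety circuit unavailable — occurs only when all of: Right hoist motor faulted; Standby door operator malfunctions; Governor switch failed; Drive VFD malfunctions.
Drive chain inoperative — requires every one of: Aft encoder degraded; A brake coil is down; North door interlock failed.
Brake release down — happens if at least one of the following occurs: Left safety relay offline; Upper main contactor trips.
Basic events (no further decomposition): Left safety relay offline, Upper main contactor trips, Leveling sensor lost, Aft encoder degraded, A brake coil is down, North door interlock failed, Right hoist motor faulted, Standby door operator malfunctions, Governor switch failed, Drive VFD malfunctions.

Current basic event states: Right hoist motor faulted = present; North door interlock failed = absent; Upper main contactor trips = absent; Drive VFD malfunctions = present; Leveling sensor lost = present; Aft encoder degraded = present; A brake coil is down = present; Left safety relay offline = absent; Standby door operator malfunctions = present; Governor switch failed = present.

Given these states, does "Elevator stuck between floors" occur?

Brake release down [OR]: Left safety relay offline=not, Upper main contactor trips=not → no input occurs → does not occur.
Drive chain inoperative [AND]: Aft encoder degraded=occurs, A brake coil is down=occurs, North door interlock failed=not → not all inputs occur → does not occur.
Safety circuit unavailable [AND]: Right hoist motor faulted=occurs, Standby door operator malfunctions=occurs, Governor switch failed=occurs, Drive VFD malfunctions=occurs → all inputs occur → occurs.
Leveling path inoperative [AND]: Drive chain inoperative=not, Safety circuit unavailable=occurs → not all inputs occur → does not occur.
Controller branch lost [AND]: Leveling sensor lost=occurs, Leveling path inoperative=not → not all inputs occur → does not occur.
Elevator stuck between floors [OR]: Brake release down=not, Controller branch lost=not → no input occurs → does not occur.

No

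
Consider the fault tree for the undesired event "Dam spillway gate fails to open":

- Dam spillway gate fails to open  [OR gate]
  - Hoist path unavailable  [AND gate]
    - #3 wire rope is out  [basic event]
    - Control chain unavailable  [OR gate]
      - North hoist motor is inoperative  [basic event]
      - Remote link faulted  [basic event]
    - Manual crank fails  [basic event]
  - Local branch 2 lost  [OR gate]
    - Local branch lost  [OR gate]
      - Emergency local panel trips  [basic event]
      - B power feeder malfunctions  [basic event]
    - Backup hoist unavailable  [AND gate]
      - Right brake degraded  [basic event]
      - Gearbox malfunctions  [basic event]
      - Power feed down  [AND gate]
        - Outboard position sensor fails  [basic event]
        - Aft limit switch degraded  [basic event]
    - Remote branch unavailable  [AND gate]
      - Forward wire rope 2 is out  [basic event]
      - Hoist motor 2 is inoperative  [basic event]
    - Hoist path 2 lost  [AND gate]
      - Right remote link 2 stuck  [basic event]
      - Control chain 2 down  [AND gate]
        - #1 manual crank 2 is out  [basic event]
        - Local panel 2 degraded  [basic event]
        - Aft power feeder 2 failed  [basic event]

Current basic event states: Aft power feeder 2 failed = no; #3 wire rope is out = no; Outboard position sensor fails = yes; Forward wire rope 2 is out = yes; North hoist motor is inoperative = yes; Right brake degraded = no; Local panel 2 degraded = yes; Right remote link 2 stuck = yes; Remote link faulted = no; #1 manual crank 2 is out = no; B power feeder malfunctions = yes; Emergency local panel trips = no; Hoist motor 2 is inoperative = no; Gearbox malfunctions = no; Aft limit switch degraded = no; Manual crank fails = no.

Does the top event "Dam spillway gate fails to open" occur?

Yes

Control chain unavailable [OR]: North hoist motor is inoperative=occurs, Remote link faulted=not → at least one input occurs → occurs.
Hoist path unavailable [AND]: #3 wire rope is out=not, Control chain unavailable=occurs, Manual crank fails=not → not all inputs occur → does not occur.
Local branch lost [OR]: Emergency local panel trips=not, B power feeder malfunctions=occurs → at least one input occurs → occurs.
Power feed down [AND]: Outboard position sensor fails=occurs, Aft limit switch degraded=not → not all inputs occur → does not occur.
Backup hoist unavailable [AND]: Right brake degraded=not, Gearbox malfunctions=not, Power feed down=not → not all inputs occur → does not occur.
Remote branch unavailable [AND]: Forward wire rope 2 is out=occurs, Hoist motor 2 is inoperative=not → not all inputs occur → does not occur.
Control chain 2 down [AND]: #1 manual crank 2 is out=not, Local panel 2 degraded=occurs, Aft power feeder 2 failed=not → not all inputs occur → does not occur.
Hoist path 2 lost [AND]: Right remote link 2 stuck=occurs, Control chain 2 down=not → not all inputs occur → does not occur.
Local branch 2 lost [OR]: Local branch lost=occurs, Backup hoist unavailable=not, Remote branch unavailable=not, Hoist path 2 lost=not → at least one input occurs → occurs.
Dam spillway gate fails to open [OR]: Hoist path unavailable=not, Local branch 2 lost=occurs → at least one input occurs → occurs.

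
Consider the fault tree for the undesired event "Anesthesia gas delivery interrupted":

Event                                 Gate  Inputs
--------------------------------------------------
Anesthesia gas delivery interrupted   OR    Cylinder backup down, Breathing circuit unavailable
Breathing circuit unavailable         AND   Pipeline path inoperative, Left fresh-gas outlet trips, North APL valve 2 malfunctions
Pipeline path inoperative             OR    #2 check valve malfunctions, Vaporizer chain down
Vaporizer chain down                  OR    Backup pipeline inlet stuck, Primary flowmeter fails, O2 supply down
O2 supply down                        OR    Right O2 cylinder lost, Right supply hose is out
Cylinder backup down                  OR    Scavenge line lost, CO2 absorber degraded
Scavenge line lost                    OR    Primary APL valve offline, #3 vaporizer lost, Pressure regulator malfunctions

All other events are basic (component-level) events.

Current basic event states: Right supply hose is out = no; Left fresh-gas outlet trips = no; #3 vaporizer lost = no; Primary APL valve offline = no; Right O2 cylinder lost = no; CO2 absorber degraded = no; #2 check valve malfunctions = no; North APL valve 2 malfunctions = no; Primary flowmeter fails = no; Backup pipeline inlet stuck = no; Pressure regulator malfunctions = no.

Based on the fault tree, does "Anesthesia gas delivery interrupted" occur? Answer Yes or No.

Scavenge line lost [OR]: Primary APL valve offline=not, #3 vaporizer lost=not, Pressure regulator malfunctions=not → no input occurs → does not occur.
Cylinder backup down [OR]: Scavenge line lost=not, CO2 absorber degraded=not → no input occurs → does not occur.
O2 supply down [OR]: Right O2 cylinder lost=not, Right supply hose is out=not → no input occurs → does not occur.
Vaporizer chain down [OR]: Backup pipeline inlet stuck=not, Primary flowmeter fails=not, O2 supply down=not → no input occurs → does not occur.
Pipeline path inoperative [OR]: #2 check valve malfunctions=not, Vaporizer chain down=not → no input occurs → does not occur.
Breathing circuit unavailable [AND]: Pipeline path inoperative=not, Left fresh-gas outlet trips=not, North APL valve 2 malfunctions=not → not all inputs occur → does not occur.
Anesthesia gas delivery interrupted [OR]: Cylinder backup down=not, Breathing circuit unavailable=not → no input occurs → does not occur.

No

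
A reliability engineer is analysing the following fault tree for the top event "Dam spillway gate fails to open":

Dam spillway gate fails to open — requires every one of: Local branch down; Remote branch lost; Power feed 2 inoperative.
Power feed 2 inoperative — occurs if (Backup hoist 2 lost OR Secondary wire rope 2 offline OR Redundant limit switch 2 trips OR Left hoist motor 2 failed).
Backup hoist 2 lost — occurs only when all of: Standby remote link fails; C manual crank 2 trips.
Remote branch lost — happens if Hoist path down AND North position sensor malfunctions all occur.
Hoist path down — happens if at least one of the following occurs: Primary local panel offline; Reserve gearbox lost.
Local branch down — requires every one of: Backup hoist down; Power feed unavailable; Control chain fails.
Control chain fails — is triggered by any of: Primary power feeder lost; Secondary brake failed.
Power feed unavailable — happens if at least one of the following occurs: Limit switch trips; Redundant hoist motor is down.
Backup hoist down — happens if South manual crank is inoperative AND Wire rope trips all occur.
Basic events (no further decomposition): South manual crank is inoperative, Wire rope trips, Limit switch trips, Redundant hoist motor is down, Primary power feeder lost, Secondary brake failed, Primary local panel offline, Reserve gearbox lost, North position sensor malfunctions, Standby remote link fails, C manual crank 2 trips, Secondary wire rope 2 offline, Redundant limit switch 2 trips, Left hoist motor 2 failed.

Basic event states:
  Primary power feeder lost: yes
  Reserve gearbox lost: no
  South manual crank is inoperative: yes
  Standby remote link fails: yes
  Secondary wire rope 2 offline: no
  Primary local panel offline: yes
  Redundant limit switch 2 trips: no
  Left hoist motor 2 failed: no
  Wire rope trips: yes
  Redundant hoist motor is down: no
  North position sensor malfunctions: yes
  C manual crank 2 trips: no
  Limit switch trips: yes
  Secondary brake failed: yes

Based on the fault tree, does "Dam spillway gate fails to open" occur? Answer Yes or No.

Backup hoist down [AND]: South manual crank is inoperative=occurs, Wire rope trips=occurs → all inputs occur → occurs.
Power feed unavailable [OR]: Limit switch trips=occurs, Redundant hoist motor is down=not → at least one input occurs → occurs.
Control chain fails [OR]: Primary power feeder lost=occurs, Secondary brake failed=occurs → at least one input occurs → occurs.
Local branch down [AND]: Backup hoist down=occurs, Power feed unavailable=occurs, Control chain fails=occurs → all inputs occur → occurs.
Hoist path down [OR]: Primary local panel offline=occurs, Reserve gearbox lost=not → at least one input occurs → occurs.
Remote branch lost [AND]: Hoist path down=occurs, North position sensor malfunctions=occurs → all inputs occur → occurs.
Backup hoist 2 lost [AND]: Standby remote link fails=occurs, C manual crank 2 trips=not → not all inputs occur → does not occur.
Power feed 2 inoperative [OR]: Backup hoist 2 lost=not, Secondary wire rope 2 offline=not, Redundant limit switch 2 trips=not, Left hoist motor 2 failed=not → no input occurs → does not occur.
Dam spillway gate fails to open [AND]: Local branch down=occurs, Remote branch lost=occurs, Power feed 2 inoperative=not → not all inputs occur → does not occur.

No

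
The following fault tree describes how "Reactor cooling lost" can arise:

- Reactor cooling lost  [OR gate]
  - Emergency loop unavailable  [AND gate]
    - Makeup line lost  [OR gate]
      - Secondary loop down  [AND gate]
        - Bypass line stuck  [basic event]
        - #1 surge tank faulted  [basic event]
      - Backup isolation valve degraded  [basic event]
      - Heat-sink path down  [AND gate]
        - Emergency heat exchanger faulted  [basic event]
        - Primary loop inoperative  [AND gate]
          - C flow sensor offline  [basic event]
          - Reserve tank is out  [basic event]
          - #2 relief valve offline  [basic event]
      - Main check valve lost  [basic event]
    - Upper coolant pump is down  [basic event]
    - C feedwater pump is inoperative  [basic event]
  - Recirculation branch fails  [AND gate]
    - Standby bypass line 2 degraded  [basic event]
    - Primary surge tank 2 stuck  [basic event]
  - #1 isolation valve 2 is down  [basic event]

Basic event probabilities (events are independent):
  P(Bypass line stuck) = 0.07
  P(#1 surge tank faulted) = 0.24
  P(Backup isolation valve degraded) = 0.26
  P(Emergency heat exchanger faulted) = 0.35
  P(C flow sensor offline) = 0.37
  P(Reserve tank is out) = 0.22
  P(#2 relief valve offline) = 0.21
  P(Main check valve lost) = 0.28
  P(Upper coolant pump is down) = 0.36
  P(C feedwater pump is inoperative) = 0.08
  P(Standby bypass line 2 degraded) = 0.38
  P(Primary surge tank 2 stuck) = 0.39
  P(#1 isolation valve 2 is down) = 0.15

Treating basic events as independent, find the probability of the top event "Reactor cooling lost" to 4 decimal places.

0.2860

P(Secondary loop down) [AND] = 0.07 × 0.24 = 0.016800
P(Primary loop inoperative) [AND] = 0.37 × 0.22 × 0.21 = 0.017094
P(Heat-sink path down) [AND] = 0.35 × 0.017094 = 0.005983
P(Makeup line lost) [OR] = 1 − (1−0.016800) × (1−0.26) × (1−0.005983) × (1−0.28) = 0.479285
P(Emergency loop unavailable) [AND] = 0.479285 × 0.36 × 0.08 = 0.013803
P(Recirculation branch fails) [AND] = 0.38 × 0.39 = 0.148200
P(Reactor cooling lost) [OR] = 1 − (1−0.013803) × (1−0.148200) × (1−0.15) = 0.285964
Rounded to 4 decimal places: P(Reactor cooling lost) ≈ 0.2860.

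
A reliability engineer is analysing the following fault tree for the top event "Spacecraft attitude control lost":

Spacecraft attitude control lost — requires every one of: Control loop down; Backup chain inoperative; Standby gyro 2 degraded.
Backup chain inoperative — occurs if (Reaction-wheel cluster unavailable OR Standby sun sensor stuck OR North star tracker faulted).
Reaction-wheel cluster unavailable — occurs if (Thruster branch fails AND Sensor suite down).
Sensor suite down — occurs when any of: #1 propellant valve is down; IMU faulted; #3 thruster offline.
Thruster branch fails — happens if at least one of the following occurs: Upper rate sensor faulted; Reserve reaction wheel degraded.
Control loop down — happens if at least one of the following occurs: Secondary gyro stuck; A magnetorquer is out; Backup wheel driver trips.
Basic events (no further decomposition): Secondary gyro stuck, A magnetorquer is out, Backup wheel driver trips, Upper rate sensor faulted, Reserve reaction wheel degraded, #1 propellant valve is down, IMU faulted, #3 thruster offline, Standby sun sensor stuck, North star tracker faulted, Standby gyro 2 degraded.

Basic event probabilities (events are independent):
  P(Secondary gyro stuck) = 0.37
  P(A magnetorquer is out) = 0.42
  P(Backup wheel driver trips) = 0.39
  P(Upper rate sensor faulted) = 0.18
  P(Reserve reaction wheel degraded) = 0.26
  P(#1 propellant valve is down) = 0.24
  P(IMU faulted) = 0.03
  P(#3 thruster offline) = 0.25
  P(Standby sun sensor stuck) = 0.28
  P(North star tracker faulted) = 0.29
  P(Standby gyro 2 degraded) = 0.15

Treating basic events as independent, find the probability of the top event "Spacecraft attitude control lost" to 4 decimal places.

0.0675

P(Control loop down) [OR] = 1 − (1−0.37) × (1−0.42) × (1−0.39) = 0.777106
P(Thruster branch fails) [OR] = 1 − (1−0.18) × (1−0.26) = 0.393200
P(Sensor suite down) [OR] = 1 − (1−0.24) × (1−0.03) × (1−0.25) = 0.447100
P(Reaction-wheel cluster unavailable) [AND] = 0.393200 × 0.447100 = 0.175800
P(Backup chain inoperative) [OR] = 1 − (1−0.175800) × (1−0.28) × (1−0.29) = 0.578669
P(Spacecraft attitude control lost) [AND] = 0.777106 × 0.578669 × 0.15 = 0.067453
Rounded to 4 decimal places: P(Spacecraft attitude control lost) ≈ 0.0675.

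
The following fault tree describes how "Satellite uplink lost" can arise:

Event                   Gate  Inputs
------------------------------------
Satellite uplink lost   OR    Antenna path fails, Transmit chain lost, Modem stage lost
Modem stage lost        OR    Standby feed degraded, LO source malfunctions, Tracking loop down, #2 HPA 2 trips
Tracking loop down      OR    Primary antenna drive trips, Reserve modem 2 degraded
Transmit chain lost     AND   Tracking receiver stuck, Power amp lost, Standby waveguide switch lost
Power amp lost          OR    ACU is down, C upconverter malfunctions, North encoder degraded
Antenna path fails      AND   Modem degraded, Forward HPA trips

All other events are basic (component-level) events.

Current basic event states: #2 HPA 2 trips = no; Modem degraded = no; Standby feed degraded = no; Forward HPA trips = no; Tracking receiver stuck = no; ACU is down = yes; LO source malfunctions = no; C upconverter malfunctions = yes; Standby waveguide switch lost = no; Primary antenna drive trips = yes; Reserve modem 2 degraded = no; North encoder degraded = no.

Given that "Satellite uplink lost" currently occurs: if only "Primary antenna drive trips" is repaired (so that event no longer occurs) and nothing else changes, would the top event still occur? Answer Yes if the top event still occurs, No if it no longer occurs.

Counterfactual: set "Primary antenna drive trips" to not occurred.
Antenna path fails [AND]: Modem degraded=not, Forward HPA trips=not → not all inputs occur → does not occur.
Power amp lost [OR]: ACU is down=occurs, C upconverter malfunctions=occurs, North encoder degraded=not → at least one input occurs → occurs.
Transmit chain lost [AND]: Tracking receiver stuck=not, Power amp lost=occurs, Standby waveguide switch lost=not → not all inputs occur → does not occur.
Tracking loop down [OR]: Primary antenna drive trips=not, Reserve modem 2 degraded=not → no input occurs → does not occur.
Modem stage lost [OR]: Standby feed degraded=not, LO source malfunctions=not, Tracking loop down=not, #2 HPA 2 trips=not → no input occurs → does not occur.
Satellite uplink lost [OR]: Antenna path fails=not, Transmit chain lost=not, Modem stage lost=not → no input occurs → does not occur.

No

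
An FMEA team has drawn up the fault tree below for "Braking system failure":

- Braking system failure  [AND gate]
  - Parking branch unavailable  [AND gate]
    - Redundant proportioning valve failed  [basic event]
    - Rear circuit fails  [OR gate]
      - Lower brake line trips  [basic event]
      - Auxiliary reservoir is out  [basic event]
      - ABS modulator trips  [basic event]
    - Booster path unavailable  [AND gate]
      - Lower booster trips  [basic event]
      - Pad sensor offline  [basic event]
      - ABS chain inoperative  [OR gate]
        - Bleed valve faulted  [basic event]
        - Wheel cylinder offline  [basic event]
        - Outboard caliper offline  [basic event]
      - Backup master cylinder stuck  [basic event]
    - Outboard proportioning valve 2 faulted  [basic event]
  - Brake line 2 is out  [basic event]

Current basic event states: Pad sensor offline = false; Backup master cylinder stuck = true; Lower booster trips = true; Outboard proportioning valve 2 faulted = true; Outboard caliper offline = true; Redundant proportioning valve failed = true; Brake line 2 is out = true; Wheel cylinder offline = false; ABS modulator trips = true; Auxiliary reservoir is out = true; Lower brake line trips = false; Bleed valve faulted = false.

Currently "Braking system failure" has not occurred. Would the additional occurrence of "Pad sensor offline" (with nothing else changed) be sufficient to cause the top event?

Yes

Counterfactual: set "Pad sensor offline" to occurred.
Rear circuit fails [OR]: Lower brake line trips=not, Auxiliary reservoir is out=occurs, ABS modulator trips=occurs → at least one input occurs → occurs.
ABS chain inoperative [OR]: Bleed valve faulted=not, Wheel cylinder offline=not, Outboard caliper offline=occurs → at least one input occurs → occurs.
Booster path unavailable [AND]: Lower booster trips=occurs, Pad sensor offline=occurs, ABS chain inoperative=occurs, Backup master cylinder stuck=occurs → all inputs occur → occurs.
Parking branch unavailable [AND]: Redundant proportioning valve failed=occurs, Rear circuit fails=occurs, Booster path unavailable=occurs, Outboard proportioning valve 2 faulted=occurs → all inputs occur → occurs.
Braking system failure [AND]: Parking branch unavailable=occurs, Brake line 2 is out=occurs → all inputs occur → occurs.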